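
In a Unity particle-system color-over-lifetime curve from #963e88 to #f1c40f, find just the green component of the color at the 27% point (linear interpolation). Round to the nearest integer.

G₁ = 62 (from #963e88), G₂ = 196 (from #f1c40f).
G = 62 + 0.27 × (196 − 62) = 98.18 → 98

98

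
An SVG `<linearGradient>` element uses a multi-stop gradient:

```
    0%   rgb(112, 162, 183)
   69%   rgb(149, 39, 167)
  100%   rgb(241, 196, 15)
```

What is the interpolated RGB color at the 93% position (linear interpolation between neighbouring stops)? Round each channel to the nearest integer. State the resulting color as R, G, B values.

(220, 161, 49)

93% lies between the 69% and 100% stops, so the local fraction is t = (93 − 69)/(100 − 69) = 24/31 ≈ 0.7742.
R = 149 + 0.7742 × (241 − 149) = 220.226 → 220
G = 39 + 0.7742 × (196 − 39) = 160.549 → 161
B = 167 + 0.7742 × (15 − 167) = 49.322 → 49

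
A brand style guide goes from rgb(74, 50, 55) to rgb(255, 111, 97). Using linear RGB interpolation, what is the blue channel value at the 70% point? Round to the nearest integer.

84

B = 55 + 0.7 × (97 − 55) = 84.4 → 84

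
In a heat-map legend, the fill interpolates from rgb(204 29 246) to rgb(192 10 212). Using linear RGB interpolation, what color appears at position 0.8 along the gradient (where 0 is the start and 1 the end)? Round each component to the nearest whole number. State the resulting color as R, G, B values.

R = 204 + 0.8 × (192 − 204) = 204 + 0.8 × -12 = 194.4 → 194
G = 29 + 0.8 × (10 − 29) = 29 + 0.8 × -19 = 13.8 → 14
B = 246 + 0.8 × (212 − 246) = 246 + 0.8 × -34 = 218.8 → 219

(194, 14, 219)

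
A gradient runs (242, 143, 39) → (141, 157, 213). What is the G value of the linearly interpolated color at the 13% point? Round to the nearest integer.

145

G = 143 + 0.13 × (157 − 143) = 144.82 → 145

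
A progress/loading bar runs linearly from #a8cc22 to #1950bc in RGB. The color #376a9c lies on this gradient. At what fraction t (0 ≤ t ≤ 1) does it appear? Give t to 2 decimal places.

0.79

Invert the lerp on the B channel (largest span, 154): t = (156 − 34) / (188 − 34) = 122/154 = 0.79221.
Check on R: (55 − 168)/(25 − 168) = 0.7902 ✓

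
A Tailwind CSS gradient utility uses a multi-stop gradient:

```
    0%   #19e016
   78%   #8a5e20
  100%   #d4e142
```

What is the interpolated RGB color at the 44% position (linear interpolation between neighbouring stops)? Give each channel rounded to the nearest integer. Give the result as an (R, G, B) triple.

44% lies between the 0% and 78% stops, so the local fraction is t = (44 − 0)/(78 − 0) = 44/78 ≈ 0.5641.
#19e016 → (25, 224, 22); #8a5e20 → (138, 94, 32).
R = 25 + 0.5641 × (138 − 25) = 88.743 → 89
G = 224 + 0.5641 × (94 − 224) = 150.667 → 151
B = 22 + 0.5641 × (32 − 22) = 27.641 → 28

(89, 151, 28)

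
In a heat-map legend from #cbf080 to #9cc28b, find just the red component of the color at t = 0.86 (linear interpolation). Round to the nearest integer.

R₁ = 203 (from #cbf080), R₂ = 156 (from #9cc28b).
R = 203 + 0.86 × (156 − 203) = 162.58 → 163

163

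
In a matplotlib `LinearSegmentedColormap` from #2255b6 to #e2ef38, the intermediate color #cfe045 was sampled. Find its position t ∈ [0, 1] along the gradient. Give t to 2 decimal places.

0.90

Invert the lerp on the R channel (largest span, 192): t = (207 − 34) / (226 − 34) = 173/192 = 0.90104.
Check on G: (224 − 85)/(239 − 85) = 0.9026 ✓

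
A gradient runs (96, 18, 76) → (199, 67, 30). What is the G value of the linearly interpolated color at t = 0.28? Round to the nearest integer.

32

G = 18 + 0.28 × (67 − 18) = 31.72 → 32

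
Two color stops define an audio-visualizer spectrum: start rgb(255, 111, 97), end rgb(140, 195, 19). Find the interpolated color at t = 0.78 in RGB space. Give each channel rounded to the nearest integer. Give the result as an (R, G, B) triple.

(165, 177, 36)

R = 255 + 0.78 × (140 − 255) = 255 + 0.78 × -115 = 165.3 → 165
G = 111 + 0.78 × (195 − 111) = 111 + 0.78 × 84 = 176.52 → 177
B = 97 + 0.78 × (19 − 97) = 97 + 0.78 × -78 = 36.16 → 36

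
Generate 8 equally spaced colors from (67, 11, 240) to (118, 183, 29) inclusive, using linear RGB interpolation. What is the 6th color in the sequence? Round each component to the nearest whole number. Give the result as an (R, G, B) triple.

(103, 134, 89)

With 8 swatches and endpoints inclusive, swatch 6 sits at t = (6 − 1)/(8 − 1) = 5/7 ≈ 0.7143.
R = 67 + 0.7143 × (118 − 67) = 103.429 → 103
G = 11 + 0.7143 × (183 − 11) = 133.86 → 134
B = 240 + 0.7143 × (29 − 240) = 89.283 → 89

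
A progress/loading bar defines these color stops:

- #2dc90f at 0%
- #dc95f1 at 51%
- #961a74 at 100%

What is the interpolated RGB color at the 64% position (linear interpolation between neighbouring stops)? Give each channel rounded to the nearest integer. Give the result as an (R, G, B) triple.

64% lies between the 51% and 100% stops, so the local fraction is t = (64 − 51)/(100 − 51) = 13/49 ≈ 0.2653.
#dc95f1 → (220, 149, 241); #961a74 → (150, 26, 116).
R = 220 + 0.2653 × (150 − 220) = 201.429 → 201
G = 149 + 0.2653 × (26 − 149) = 116.368 → 116
B = 241 + 0.2653 × (116 − 241) = 207.838 → 208

(201, 116, 208)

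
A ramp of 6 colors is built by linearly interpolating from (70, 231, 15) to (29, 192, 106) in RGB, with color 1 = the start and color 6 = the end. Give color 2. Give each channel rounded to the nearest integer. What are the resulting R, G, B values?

With 6 swatches and endpoints inclusive, swatch 2 sits at t = (2 − 1)/(6 − 1) = 1/5 ≈ 0.2.
R = 70 + 0.2 × (29 − 70) = 61.8 → 62
G = 231 + 0.2 × (192 − 231) = 223.2 → 223
B = 15 + 0.2 × (106 − 15) = 33.2 → 33

(62, 223, 33)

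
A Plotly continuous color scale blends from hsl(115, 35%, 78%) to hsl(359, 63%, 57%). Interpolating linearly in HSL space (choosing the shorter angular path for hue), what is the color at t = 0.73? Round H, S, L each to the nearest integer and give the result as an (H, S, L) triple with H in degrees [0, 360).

(30, 55, 63)

Hue: 359 − 115 = 244°, but |244| > 180 so the shorter arc goes the other way: Δh = 244 − 360 = -116°.
H = 115 + 0.73 × (-116) = 30.32 → 30°
S = 35 + 0.73 × (63 − 35) = 55.44 → 55%
L = 78 + 0.73 × (57 − 78) = 62.67 → 63%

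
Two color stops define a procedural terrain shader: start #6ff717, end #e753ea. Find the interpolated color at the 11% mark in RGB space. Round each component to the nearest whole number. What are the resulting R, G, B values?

#6ff717 → (111, 247, 23); #e753ea → (231, 83, 234).
11% corresponds to t = 0.11.
R = 111 + 0.11 × (231 − 111) = 111 + 0.11 × 120 = 124.2 → 124
G = 247 + 0.11 × (83 − 247) = 247 + 0.11 × -164 = 228.96 → 229
B = 23 + 0.11 × (234 − 23) = 23 + 0.11 × 211 = 46.21 → 46
So the blended color is (124, 229, 46), about #7ce52e.

(124, 229, 46)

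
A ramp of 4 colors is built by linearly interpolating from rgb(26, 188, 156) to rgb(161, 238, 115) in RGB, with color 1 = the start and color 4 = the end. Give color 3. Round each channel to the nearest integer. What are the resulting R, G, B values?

(116, 221, 129)

With 4 swatches and endpoints inclusive, swatch 3 sits at t = (3 − 1)/(4 − 1) = 2/3 ≈ 0.6667.
R = 26 + 0.6667 × (161 − 26) = 116.004 → 116
G = 188 + 0.6667 × (238 − 188) = 221.335 → 221
B = 156 + 0.6667 × (115 − 156) = 128.665 → 129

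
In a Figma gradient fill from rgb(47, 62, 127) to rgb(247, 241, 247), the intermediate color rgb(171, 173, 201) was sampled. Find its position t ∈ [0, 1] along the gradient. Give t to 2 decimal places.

Invert the lerp on the R channel (largest span, 200): t = (171 − 47) / (247 − 47) = 124/200 = 0.62.
Check on G: (173 − 62)/(241 − 62) = 0.6201 ✓

0.62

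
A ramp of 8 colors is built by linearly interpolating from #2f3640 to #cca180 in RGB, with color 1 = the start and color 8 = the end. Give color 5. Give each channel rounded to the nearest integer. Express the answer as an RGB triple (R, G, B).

(137, 115, 101)

With 8 swatches and endpoints inclusive, swatch 5 sits at t = (5 − 1)/(8 − 1) = 4/7 ≈ 0.5714.
#2f3640 → (47, 54, 64); #cca180 → (204, 161, 128).
R = 47 + 0.5714 × (204 − 47) = 136.71 → 137
G = 54 + 0.5714 × (161 − 54) = 115.14 → 115
B = 64 + 0.5714 × (128 − 64) = 100.57 → 101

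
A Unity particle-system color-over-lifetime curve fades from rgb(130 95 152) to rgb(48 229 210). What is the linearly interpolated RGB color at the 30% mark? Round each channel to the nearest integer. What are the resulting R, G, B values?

(105, 135, 169)

30% corresponds to t = 0.3.
R = 130 + 0.3 × (48 − 130) = 130 + 0.3 × -82 = 105.4 → 105
G = 95 + 0.3 × (229 − 95) = 95 + 0.3 × 134 = 135.2 → 135
B = 152 + 0.3 × (210 − 152) = 152 + 0.3 × 58 = 169.4 → 169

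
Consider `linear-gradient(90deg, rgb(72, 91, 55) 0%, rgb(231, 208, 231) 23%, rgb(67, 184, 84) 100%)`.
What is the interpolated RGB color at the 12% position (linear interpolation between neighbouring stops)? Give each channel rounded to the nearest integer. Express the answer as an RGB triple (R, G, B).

(155, 152, 147)

12% lies between the 0% and 23% stops, so the local fraction is t = (12 − 0)/(23 − 0) = 12/23 ≈ 0.5217.
R = 72 + 0.5217 × (231 − 72) = 154.95 → 155
G = 91 + 0.5217 × (208 − 91) = 152.039 → 152
B = 55 + 0.5217 × (231 − 55) = 146.819 → 147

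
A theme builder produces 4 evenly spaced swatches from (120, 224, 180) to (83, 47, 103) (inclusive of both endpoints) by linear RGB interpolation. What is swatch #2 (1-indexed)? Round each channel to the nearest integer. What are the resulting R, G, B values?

(108, 165, 154)

With 4 swatches and endpoints inclusive, swatch 2 sits at t = (2 − 1)/(4 − 1) = 1/3 ≈ 0.3333.
R = 120 + 0.3333 × (83 − 120) = 107.668 → 108
G = 224 + 0.3333 × (47 − 224) = 165.006 → 165
B = 180 + 0.3333 × (103 − 180) = 154.336 → 154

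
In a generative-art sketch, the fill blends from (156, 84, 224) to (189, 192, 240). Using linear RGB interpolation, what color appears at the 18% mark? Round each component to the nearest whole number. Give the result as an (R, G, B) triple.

(162, 103, 227)

18% corresponds to t = 0.18.
R = 156 + 0.18 × (189 − 156) = 156 + 0.18 × 33 = 161.94 → 162
G = 84 + 0.18 × (192 − 84) = 84 + 0.18 × 108 = 103.44 → 103
B = 224 + 0.18 × (240 − 224) = 224 + 0.18 × 16 = 226.88 → 227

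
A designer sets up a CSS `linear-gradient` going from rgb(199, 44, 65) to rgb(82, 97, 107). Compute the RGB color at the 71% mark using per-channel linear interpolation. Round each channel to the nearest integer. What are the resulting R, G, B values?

(116, 82, 95)

71% corresponds to t = 0.71.
R = 199 + 0.71 × (82 − 199) = 199 + 0.71 × -117 = 115.93 → 116
G = 44 + 0.71 × (97 − 44) = 44 + 0.71 × 53 = 81.63 → 82
B = 65 + 0.71 × (107 − 65) = 65 + 0.71 × 42 = 94.82 → 95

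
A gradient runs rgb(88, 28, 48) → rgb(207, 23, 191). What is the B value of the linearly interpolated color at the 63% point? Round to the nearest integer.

138

B = 48 + 0.63 × (191 − 48) = 138.09 → 138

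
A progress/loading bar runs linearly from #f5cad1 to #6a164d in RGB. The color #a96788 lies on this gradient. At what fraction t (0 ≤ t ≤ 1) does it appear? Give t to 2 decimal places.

0.55

Invert the lerp on the G channel (largest span, 180): t = (103 − 202) / (22 − 202) = -99/-180 = 0.55.
Check on R: (169 − 245)/(106 − 245) = 0.5468 ✓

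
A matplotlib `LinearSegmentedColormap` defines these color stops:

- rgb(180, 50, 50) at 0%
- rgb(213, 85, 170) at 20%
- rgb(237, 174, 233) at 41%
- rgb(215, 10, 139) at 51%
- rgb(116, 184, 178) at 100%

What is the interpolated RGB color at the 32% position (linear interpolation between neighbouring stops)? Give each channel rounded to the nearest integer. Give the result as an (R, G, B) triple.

(227, 136, 206)

32% lies between the 20% and 41% stops, so the local fraction is t = (32 − 20)/(41 − 20) = 12/21 ≈ 0.5714.
R = 213 + 0.5714 × (237 − 213) = 226.714 → 227
G = 85 + 0.5714 × (174 − 85) = 135.855 → 136
B = 170 + 0.5714 × (233 − 170) = 205.998 → 206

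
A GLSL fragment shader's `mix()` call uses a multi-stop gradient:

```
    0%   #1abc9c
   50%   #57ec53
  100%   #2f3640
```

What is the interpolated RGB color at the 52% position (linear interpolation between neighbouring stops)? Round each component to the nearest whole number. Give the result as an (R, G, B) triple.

52% lies between the 50% and 100% stops, so the local fraction is t = (52 − 50)/(100 − 50) = 2/50 ≈ 0.04.
#57ec53 → (87, 236, 83); #2f3640 → (47, 54, 64).
R = 87 + 0.04 × (47 − 87) = 85.4 → 85
G = 236 + 0.04 × (54 − 236) = 228.72 → 229
B = 83 + 0.04 × (64 − 83) = 82.24 → 82

(85, 229, 82)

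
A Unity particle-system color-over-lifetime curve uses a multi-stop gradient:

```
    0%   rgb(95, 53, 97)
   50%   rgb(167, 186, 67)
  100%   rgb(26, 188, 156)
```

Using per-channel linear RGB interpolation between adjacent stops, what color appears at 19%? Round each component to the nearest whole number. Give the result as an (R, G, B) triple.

(122, 104, 86)

19% lies between the 0% and 50% stops, so the local fraction is t = (19 − 0)/(50 − 0) = 19/50 ≈ 0.38.
R = 95 + 0.38 × (167 − 95) = 122.36 → 122
G = 53 + 0.38 × (186 − 53) = 103.54 → 104
B = 97 + 0.38 × (67 − 97) = 85.6 → 86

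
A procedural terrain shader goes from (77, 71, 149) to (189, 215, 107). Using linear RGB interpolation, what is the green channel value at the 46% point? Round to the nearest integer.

G = 71 + 0.46 × (215 − 71) = 137.24 → 137

137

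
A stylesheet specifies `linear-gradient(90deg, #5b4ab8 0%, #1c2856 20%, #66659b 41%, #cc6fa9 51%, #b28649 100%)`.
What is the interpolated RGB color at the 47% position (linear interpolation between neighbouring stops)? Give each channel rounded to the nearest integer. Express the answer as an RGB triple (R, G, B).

(163, 107, 163)

47% lies between the 41% and 51% stops, so the local fraction is t = (47 − 41)/(51 − 41) = 6/10 ≈ 0.6.
#66659b → (102, 101, 155); #cc6fa9 → (204, 111, 169).
R = 102 + 0.6 × (204 − 102) = 163.2 → 163
G = 101 + 0.6 × (111 − 101) = 107 → 107
B = 155 + 0.6 × (169 − 155) = 163.4 → 163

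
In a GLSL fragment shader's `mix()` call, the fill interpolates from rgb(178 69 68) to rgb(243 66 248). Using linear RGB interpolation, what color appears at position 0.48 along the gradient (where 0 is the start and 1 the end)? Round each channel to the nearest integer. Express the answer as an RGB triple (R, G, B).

R = 178 + 0.48 × (243 − 178) = 178 + 0.48 × 65 = 209.2 → 209
G = 69 + 0.48 × (66 − 69) = 69 + 0.48 × -3 = 67.56 → 68
B = 68 + 0.48 × (248 − 68) = 68 + 0.48 × 180 = 154.4 → 154

(209, 68, 154)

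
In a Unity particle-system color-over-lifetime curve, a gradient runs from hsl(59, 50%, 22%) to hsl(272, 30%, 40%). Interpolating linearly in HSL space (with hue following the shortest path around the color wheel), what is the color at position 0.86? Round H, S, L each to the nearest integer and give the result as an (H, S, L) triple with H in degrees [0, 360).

(293, 33, 37)

Hue: 272 − 59 = 213°, but |213| > 180 so the shorter arc goes the other way: Δh = 213 − 360 = -147°.
H = 59 + 0.86 × (-147) = -67.42 → -67 → -67 mod 360 = 293°
S = 50 + 0.86 × (30 − 50) = 32.8 → 33%
L = 22 + 0.86 × (40 − 22) = 37.48 → 37%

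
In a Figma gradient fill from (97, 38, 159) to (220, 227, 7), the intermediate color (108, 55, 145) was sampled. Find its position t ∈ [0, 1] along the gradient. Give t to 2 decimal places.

Invert the lerp on the G channel (largest span, 189): t = (55 − 38) / (227 − 38) = 17/189 = 0.089947.
Check on R: (108 − 97)/(220 − 97) = 0.08943 ✓

0.09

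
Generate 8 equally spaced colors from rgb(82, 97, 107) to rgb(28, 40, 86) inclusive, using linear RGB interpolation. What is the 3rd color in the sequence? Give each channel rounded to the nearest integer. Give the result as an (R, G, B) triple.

(67, 81, 101)

With 8 swatches and endpoints inclusive, swatch 3 sits at t = (3 − 1)/(8 − 1) = 2/7 ≈ 0.2857.
R = 82 + 0.2857 × (28 − 82) = 66.572 → 67
G = 97 + 0.2857 × (40 − 97) = 80.715 → 81
B = 107 + 0.2857 × (86 − 107) = 101 → 101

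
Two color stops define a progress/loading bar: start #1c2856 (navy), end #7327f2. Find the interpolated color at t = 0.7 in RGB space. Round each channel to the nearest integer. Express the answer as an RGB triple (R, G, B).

#1c2856 → (28, 40, 86); #7327f2 → (115, 39, 242).
R = 28 + 0.7 × (115 − 28) = 28 + 0.7 × 87 = 88.9 → 89
G = 40 + 0.7 × (39 − 40) = 40 + 0.7 × -1 = 39.3 → 39
B = 86 + 0.7 × (242 − 86) = 86 + 0.7 × 156 = 195.2 → 195
So the blended color is (89, 39, 195), about #5927c3.

(89, 39, 195)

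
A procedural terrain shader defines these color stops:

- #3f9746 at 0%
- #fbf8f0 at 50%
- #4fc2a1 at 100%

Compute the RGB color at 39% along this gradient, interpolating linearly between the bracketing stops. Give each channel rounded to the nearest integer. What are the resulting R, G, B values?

39% lies between the 0% and 50% stops, so the local fraction is t = (39 − 0)/(50 − 0) = 39/50 ≈ 0.78.
#3f9746 → (63, 151, 70); #fbf8f0 → (251, 248, 240).
R = 63 + 0.78 × (251 − 63) = 209.64 → 210
G = 151 + 0.78 × (248 − 151) = 226.66 → 227
B = 70 + 0.78 × (240 − 70) = 202.6 → 203

(210, 227, 203)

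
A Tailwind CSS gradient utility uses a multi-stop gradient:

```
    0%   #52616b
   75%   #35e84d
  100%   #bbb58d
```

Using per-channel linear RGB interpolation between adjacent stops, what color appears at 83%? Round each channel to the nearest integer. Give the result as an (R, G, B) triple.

(96, 216, 97)

83% lies between the 75% and 100% stops, so the local fraction is t = (83 − 75)/(100 − 75) = 8/25 ≈ 0.32.
#35e84d → (53, 232, 77); #bbb58d → (187, 181, 141).
R = 53 + 0.32 × (187 − 53) = 95.88 → 96
G = 232 + 0.32 × (181 − 232) = 215.68 → 216
B = 77 + 0.32 × (141 − 77) = 97.48 → 97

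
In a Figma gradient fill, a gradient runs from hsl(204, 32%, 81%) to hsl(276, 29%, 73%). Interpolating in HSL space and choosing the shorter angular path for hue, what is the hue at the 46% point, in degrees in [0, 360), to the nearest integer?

237

Hue arc: Δh = 276 − 204 = 72° (|Δh| ≤ 180, already the shorter path).
H = 204 + 0.46 × (72) = 237.12 → 237°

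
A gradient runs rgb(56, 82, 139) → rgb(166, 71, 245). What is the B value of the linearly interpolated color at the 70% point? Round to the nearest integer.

B = 139 + 0.7 × (245 − 139) = 213.2 → 213

213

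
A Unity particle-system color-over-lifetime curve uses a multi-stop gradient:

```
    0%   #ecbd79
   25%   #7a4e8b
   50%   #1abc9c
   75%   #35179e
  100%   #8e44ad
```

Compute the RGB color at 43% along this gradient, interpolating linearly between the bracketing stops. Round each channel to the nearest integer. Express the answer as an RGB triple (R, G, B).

(53, 157, 151)

43% lies between the 25% and 50% stops, so the local fraction is t = (43 − 25)/(50 − 25) = 18/25 ≈ 0.72.
#7a4e8b → (122, 78, 139); #1abc9c → (26, 188, 156).
R = 122 + 0.72 × (26 − 122) = 52.88 → 53
G = 78 + 0.72 × (188 − 78) = 157.2 → 157
B = 139 + 0.72 × (156 − 139) = 151.24 → 151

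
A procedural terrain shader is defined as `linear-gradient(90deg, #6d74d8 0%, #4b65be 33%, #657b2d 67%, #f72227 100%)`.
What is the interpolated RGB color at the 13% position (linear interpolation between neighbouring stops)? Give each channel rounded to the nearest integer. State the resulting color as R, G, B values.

(96, 110, 206)

13% lies between the 0% and 33% stops, so the local fraction is t = (13 − 0)/(33 − 0) = 13/33 ≈ 0.3939.
#6d74d8 → (109, 116, 216); #4b65be → (75, 101, 190).
R = 109 + 0.3939 × (75 − 109) = 95.607 → 96
G = 116 + 0.3939 × (101 − 116) = 110.091 → 110
B = 216 + 0.3939 × (190 − 216) = 205.759 → 206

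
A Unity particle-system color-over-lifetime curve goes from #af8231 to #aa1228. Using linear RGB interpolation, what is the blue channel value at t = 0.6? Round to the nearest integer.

B₁ = 49 (from #af8231), B₂ = 40 (from #aa1228).
B = 49 + 0.6 × (40 − 49) = 43.6 → 44

44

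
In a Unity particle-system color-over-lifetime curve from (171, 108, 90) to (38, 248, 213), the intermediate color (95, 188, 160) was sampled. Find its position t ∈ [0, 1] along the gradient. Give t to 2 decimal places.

0.57

Invert the lerp on the G channel (largest span, 140): t = (188 − 108) / (248 − 108) = 80/140 = 0.57143.
Check on R: (95 − 171)/(38 − 171) = 0.5714 ✓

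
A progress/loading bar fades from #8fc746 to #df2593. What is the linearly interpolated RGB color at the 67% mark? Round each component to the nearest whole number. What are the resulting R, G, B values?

#8fc746 → (143, 199, 70); #df2593 → (223, 37, 147).
67% corresponds to t = 0.67.
R = 143 + 0.67 × (223 − 143) = 143 + 0.67 × 80 = 196.6 → 197
G = 199 + 0.67 × (37 − 199) = 199 + 0.67 × -162 = 90.46 → 90
B = 70 + 0.67 × (147 − 70) = 70 + 0.67 × 77 = 121.59 → 122
So the blended color is (197, 90, 122), about #c55a7a.

(197, 90, 122)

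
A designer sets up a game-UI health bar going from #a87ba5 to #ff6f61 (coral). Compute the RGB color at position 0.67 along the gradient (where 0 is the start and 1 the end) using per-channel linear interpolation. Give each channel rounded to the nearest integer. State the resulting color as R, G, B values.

(226, 115, 119)

#a87ba5 → (168, 123, 165); #ff6f61 → (255, 111, 97).
R = 168 + 0.67 × (255 − 168) = 168 + 0.67 × 87 = 226.29 → 226
G = 123 + 0.67 × (111 − 123) = 123 + 0.67 × -12 = 114.96 → 115
B = 165 + 0.67 × (97 − 165) = 165 + 0.67 × -68 = 119.44 → 119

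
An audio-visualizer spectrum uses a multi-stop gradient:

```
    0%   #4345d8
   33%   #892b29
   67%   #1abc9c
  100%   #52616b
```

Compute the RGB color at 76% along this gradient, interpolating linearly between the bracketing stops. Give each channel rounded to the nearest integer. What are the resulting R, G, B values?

76% lies between the 67% and 100% stops, so the local fraction is t = (76 − 67)/(100 − 67) = 9/33 ≈ 0.2727.
#1abc9c → (26, 188, 156); #52616b → (82, 97, 107).
R = 26 + 0.2727 × (82 − 26) = 41.271 → 41
G = 188 + 0.2727 × (97 − 188) = 163.184 → 163
B = 156 + 0.2727 × (107 − 156) = 142.638 → 143

(41, 163, 143)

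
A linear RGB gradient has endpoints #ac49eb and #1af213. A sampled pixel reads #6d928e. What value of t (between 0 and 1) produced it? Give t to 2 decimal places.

0.43

Invert the lerp on the B channel (largest span, 216): t = (142 − 235) / (19 − 235) = -93/-216 = 0.43056.
Check on R: (109 − 172)/(26 − 172) = 0.4315 ✓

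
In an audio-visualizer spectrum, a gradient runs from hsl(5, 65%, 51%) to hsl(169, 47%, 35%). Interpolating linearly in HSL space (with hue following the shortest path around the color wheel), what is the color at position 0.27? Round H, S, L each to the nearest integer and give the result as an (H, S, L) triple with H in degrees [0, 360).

Hue arc: Δh = 169 − 5 = 164° (|Δh| ≤ 180, already the shorter path).
H = 5 + 0.27 × (164) = 49.28 → 49°
S = 65 + 0.27 × (47 − 65) = 60.14 → 60%
L = 51 + 0.27 × (35 − 51) = 46.68 → 47%

(49, 60, 47)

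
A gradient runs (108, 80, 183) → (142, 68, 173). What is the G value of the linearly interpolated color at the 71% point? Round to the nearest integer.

G = 80 + 0.71 × (68 − 80) = 71.48 → 71

71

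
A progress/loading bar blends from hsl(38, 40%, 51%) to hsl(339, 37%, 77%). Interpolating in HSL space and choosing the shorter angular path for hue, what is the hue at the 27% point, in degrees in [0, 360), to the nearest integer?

22

Hue: 339 − 38 = 301°, but |301| > 180 so the shorter arc goes the other way: Δh = 301 − 360 = -59°.
H = 38 + 0.27 × (-59) = 22.07 → 22°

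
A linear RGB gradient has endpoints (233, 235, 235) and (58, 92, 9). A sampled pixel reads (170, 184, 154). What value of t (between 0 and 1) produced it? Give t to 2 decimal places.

Invert the lerp on the B channel (largest span, 226): t = (154 − 235) / (9 − 235) = -81/-226 = 0.35841.
Check on R: (170 − 233)/(58 − 233) = 0.36 ✓

0.36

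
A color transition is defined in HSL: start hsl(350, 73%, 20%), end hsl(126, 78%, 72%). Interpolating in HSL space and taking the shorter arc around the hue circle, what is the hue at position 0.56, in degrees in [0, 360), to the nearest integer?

66

Hue: 126 − 350 = -224°, but |-224| > 180 so the shorter arc goes the other way: Δh = -224 + 360 = 136°.
H = 350 + 0.56 × (136) = 426.16 → 426 → 426 mod 360 = 66°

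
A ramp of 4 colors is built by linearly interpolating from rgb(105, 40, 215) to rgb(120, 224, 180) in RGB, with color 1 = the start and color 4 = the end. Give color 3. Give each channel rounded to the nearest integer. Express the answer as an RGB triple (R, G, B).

With 4 swatches and endpoints inclusive, swatch 3 sits at t = (3 − 1)/(4 − 1) = 2/3 ≈ 0.6667.
R = 105 + 0.6667 × (120 − 105) = 115.001 → 115
G = 40 + 0.6667 × (224 − 40) = 162.673 → 163
B = 215 + 0.6667 × (180 − 215) = 191.666 → 192

(115, 163, 192)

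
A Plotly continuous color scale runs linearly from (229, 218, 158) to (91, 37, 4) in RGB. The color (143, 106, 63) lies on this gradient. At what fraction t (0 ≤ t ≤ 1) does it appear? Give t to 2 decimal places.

0.62

Invert the lerp on the G channel (largest span, 181): t = (106 − 218) / (37 − 218) = -112/-181 = 0.61878.
Check on R: (143 − 229)/(91 − 229) = 0.6232 ✓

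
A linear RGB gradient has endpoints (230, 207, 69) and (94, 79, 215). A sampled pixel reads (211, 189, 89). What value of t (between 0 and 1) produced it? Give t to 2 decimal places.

Invert the lerp on the B channel (largest span, 146): t = (89 − 69) / (215 − 69) = 20/146 = 0.13699.
Check on R: (211 − 230)/(94 − 230) = 0.1397 ✓

0.14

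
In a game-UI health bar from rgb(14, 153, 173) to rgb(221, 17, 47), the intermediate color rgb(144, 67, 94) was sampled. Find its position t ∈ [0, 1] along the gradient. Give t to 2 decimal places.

Invert the lerp on the R channel (largest span, 207): t = (144 − 14) / (221 − 14) = 130/207 = 0.62802.
Check on G: (67 − 153)/(17 − 153) = 0.6324 ✓

0.63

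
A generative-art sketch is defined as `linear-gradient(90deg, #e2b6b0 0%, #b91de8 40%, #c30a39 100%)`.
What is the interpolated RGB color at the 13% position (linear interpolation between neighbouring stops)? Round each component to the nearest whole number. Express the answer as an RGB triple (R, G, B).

(213, 132, 194)

13% lies between the 0% and 40% stops, so the local fraction is t = (13 − 0)/(40 − 0) = 13/40 ≈ 0.325.
#e2b6b0 → (226, 182, 176); #b91de8 → (185, 29, 232).
R = 226 + 0.325 × (185 − 226) = 212.675 → 213
G = 182 + 0.325 × (29 − 182) = 132.275 → 132
B = 176 + 0.325 × (232 − 176) = 194.2 → 194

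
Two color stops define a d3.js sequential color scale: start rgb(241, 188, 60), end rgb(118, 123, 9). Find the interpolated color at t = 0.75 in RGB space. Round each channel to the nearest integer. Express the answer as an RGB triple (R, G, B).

R = 241 + 0.75 × (118 − 241) = 241 + 0.75 × -123 = 148.75 → 149
G = 188 + 0.75 × (123 − 188) = 188 + 0.75 × -65 = 139.25 → 139
B = 60 + 0.75 × (9 − 60) = 60 + 0.75 × -51 = 21.75 → 22
So the blended color is (149, 139, 22), about #958b16.

(149, 139, 22)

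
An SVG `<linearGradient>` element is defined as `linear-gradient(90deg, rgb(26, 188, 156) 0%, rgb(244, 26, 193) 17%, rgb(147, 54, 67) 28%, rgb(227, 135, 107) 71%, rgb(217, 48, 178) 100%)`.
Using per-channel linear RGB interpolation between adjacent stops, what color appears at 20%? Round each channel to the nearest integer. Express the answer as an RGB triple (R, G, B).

20% lies between the 17% and 28% stops, so the local fraction is t = (20 − 17)/(28 − 17) = 3/11 ≈ 0.2727.
R = 244 + 0.2727 × (147 − 244) = 217.548 → 218
G = 26 + 0.2727 × (54 − 26) = 33.636 → 34
B = 193 + 0.2727 × (67 − 193) = 158.64 → 159

(218, 34, 159)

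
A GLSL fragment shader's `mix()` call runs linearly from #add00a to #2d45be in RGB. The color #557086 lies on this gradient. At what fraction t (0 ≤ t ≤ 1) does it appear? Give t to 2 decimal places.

0.69

Invert the lerp on the B channel (largest span, 180): t = (134 − 10) / (190 − 10) = 124/180 = 0.68889.
Check on R: (85 − 173)/(45 − 173) = 0.6875 ✓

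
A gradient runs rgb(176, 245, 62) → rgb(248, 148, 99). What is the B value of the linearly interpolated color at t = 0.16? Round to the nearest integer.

68

B = 62 + 0.16 × (99 − 62) = 67.92 → 68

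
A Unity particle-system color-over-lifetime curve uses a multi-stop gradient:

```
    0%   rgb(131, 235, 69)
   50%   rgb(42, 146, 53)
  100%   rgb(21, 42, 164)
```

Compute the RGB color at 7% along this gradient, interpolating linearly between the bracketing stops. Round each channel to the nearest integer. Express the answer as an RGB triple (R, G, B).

(119, 223, 67)

7% lies between the 0% and 50% stops, so the local fraction is t = (7 − 0)/(50 − 0) = 7/50 ≈ 0.14.
R = 131 + 0.14 × (42 − 131) = 118.54 → 119
G = 235 + 0.14 × (146 − 235) = 222.54 → 223
B = 69 + 0.14 × (53 − 69) = 66.76 → 67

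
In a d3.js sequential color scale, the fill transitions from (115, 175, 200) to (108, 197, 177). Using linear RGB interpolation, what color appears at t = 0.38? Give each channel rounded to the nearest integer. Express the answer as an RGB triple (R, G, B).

(112, 183, 191)

R = 115 + 0.38 × (108 − 115) = 115 + 0.38 × -7 = 112.34 → 112
G = 175 + 0.38 × (197 − 175) = 175 + 0.38 × 22 = 183.36 → 183
B = 200 + 0.38 × (177 − 200) = 200 + 0.38 × -23 = 191.26 → 191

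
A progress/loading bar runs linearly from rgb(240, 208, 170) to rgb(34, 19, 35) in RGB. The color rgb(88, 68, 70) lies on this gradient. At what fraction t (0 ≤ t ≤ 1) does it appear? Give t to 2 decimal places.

0.74

Invert the lerp on the R channel (largest span, 206): t = (88 − 240) / (34 − 240) = -152/-206 = 0.73786.
Check on G: (68 − 208)/(19 − 208) = 0.7407 ✓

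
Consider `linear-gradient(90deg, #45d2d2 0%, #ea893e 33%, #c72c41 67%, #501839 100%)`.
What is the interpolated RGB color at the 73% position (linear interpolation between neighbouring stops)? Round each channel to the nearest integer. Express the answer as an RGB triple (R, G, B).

73% lies between the 67% and 100% stops, so the local fraction is t = (73 − 67)/(100 − 67) = 6/33 ≈ 0.1818.
#c72c41 → (199, 44, 65); #501839 → (80, 24, 57).
R = 199 + 0.1818 × (80 − 199) = 177.366 → 177
G = 44 + 0.1818 × (24 − 44) = 40.364 → 40
B = 65 + 0.1818 × (57 − 65) = 63.546 → 64

(177, 40, 64)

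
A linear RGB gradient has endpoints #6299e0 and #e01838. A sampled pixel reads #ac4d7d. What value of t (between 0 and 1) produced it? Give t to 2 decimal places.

Invert the lerp on the B channel (largest span, 168): t = (125 − 224) / (56 − 224) = -99/-168 = 0.58929.
Check on R: (172 − 98)/(224 − 98) = 0.5873 ✓

0.59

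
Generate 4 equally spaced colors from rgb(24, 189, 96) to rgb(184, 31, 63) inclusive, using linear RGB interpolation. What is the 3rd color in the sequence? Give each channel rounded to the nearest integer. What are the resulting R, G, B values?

With 4 swatches and endpoints inclusive, swatch 3 sits at t = (3 − 1)/(4 − 1) = 2/3 ≈ 0.6667.
R = 24 + 0.6667 × (184 − 24) = 130.672 → 131
G = 189 + 0.6667 × (31 − 189) = 83.661 → 84
B = 96 + 0.6667 × (63 − 96) = 73.999 → 74

(131, 84, 74)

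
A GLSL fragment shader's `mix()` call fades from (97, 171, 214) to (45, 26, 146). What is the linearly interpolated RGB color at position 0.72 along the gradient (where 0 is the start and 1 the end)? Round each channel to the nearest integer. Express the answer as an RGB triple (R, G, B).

R = 97 + 0.72 × (45 − 97) = 97 + 0.72 × -52 = 59.56 → 60
G = 171 + 0.72 × (26 − 171) = 171 + 0.72 × -145 = 66.6 → 67
B = 214 + 0.72 × (146 − 214) = 214 + 0.72 × -68 = 165.04 → 165
So the blended color is (60, 67, 165), about #3c43a5.

(60, 67, 165)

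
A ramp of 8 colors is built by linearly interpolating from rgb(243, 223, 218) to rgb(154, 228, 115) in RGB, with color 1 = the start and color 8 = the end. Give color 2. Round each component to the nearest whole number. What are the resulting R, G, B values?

(230, 224, 203)

With 8 swatches and endpoints inclusive, swatch 2 sits at t = (2 − 1)/(8 − 1) = 1/7 ≈ 0.1429.
R = 243 + 0.1429 × (154 − 243) = 230.282 → 230
G = 223 + 0.1429 × (228 − 223) = 223.714 → 224
B = 218 + 0.1429 × (115 − 218) = 203.281 → 203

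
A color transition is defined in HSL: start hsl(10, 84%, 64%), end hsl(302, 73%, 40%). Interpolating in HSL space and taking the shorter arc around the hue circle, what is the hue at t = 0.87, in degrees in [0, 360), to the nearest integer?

311

Hue: 302 − 10 = 292°, but |292| > 180 so the shorter arc goes the other way: Δh = 292 − 360 = -68°.
H = 10 + 0.87 × (-68) = -49.16 → -49 → -49 mod 360 = 311°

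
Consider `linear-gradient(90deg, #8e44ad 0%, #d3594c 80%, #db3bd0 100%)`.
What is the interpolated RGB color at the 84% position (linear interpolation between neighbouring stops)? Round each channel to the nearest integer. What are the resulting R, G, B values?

(213, 83, 102)

84% lies between the 80% and 100% stops, so the local fraction is t = (84 − 80)/(100 − 80) = 4/20 ≈ 0.2.
#d3594c → (211, 89, 76); #db3bd0 → (219, 59, 208).
R = 211 + 0.2 × (219 − 211) = 212.6 → 213
G = 89 + 0.2 × (59 − 89) = 83 → 83
B = 76 + 0.2 × (208 − 76) = 102.4 → 102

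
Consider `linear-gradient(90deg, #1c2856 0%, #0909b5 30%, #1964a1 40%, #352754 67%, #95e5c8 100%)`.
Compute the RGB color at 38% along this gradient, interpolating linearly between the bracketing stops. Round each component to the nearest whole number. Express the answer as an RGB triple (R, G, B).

(22, 82, 165)

38% lies between the 30% and 40% stops, so the local fraction is t = (38 − 30)/(40 − 30) = 8/10 ≈ 0.8.
#0909b5 → (9, 9, 181); #1964a1 → (25, 100, 161).
R = 9 + 0.8 × (25 − 9) = 21.8 → 22
G = 9 + 0.8 × (100 − 9) = 81.8 → 82
B = 181 + 0.8 × (161 − 181) = 165 → 165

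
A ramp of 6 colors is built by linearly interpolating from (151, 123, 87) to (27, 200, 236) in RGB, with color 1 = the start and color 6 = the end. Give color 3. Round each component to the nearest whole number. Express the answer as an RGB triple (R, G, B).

(101, 154, 147)

With 6 swatches and endpoints inclusive, swatch 3 sits at t = (3 − 1)/(6 − 1) = 2/5 ≈ 0.4.
R = 151 + 0.4 × (27 − 151) = 101.4 → 101
G = 123 + 0.4 × (200 − 123) = 153.8 → 154
B = 87 + 0.4 × (236 − 87) = 146.6 → 147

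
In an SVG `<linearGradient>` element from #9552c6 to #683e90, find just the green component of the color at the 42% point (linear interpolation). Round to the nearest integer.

G₁ = 82 (from #9552c6), G₂ = 62 (from #683e90).
G = 82 + 0.42 × (62 − 82) = 73.6 → 74

74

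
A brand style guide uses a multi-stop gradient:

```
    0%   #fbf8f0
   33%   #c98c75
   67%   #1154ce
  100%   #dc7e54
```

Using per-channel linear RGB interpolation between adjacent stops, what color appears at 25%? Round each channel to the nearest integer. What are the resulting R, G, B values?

25% lies between the 0% and 33% stops, so the local fraction is t = (25 − 0)/(33 − 0) = 25/33 ≈ 0.7576.
#fbf8f0 → (251, 248, 240); #c98c75 → (201, 140, 117).
R = 251 + 0.7576 × (201 − 251) = 213.12 → 213
G = 248 + 0.7576 × (140 − 248) = 166.179 → 166
B = 240 + 0.7576 × (117 − 240) = 146.815 → 147

(213, 166, 147)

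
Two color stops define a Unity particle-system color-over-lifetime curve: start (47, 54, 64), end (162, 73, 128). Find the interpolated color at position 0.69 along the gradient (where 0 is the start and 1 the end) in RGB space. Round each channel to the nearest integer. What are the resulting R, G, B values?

R = 47 + 0.69 × (162 − 47) = 47 + 0.69 × 115 = 126.35 → 126
G = 54 + 0.69 × (73 − 54) = 54 + 0.69 × 19 = 67.11 → 67
B = 64 + 0.69 × (128 − 64) = 64 + 0.69 × 64 = 108.16 → 108

(126, 67, 108)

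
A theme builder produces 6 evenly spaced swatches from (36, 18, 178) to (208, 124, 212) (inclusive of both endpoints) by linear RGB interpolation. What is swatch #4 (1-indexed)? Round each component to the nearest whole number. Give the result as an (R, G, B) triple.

(139, 82, 198)

With 6 swatches and endpoints inclusive, swatch 4 sits at t = (4 − 1)/(6 − 1) = 3/5 ≈ 0.6.
R = 36 + 0.6 × (208 − 36) = 139.2 → 139
G = 18 + 0.6 × (124 − 18) = 81.6 → 82
B = 178 + 0.6 × (212 − 178) = 198.4 → 198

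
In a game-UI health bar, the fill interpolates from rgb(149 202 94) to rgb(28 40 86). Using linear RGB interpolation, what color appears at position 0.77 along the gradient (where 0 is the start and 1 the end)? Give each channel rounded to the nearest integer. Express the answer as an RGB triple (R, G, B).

R = 149 + 0.77 × (28 − 149) = 149 + 0.77 × -121 = 55.83 → 56
G = 202 + 0.77 × (40 − 202) = 202 + 0.77 × -162 = 77.26 → 77
B = 94 + 0.77 × (86 − 94) = 94 + 0.77 × -8 = 87.84 → 88
So the blended color is (56, 77, 88), about #384d58.

(56, 77, 88)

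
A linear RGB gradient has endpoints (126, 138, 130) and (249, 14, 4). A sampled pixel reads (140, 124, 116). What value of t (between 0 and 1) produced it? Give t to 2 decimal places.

Invert the lerp on the B channel (largest span, 126): t = (116 − 130) / (4 − 130) = -14/-126 = 0.11111.
Check on R: (140 − 126)/(249 − 126) = 0.1138 ✓

0.11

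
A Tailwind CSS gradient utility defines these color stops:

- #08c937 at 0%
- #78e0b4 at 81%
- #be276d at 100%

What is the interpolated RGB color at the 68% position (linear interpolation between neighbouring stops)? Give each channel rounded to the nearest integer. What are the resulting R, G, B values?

(102, 220, 160)

68% lies between the 0% and 81% stops, so the local fraction is t = (68 − 0)/(81 − 0) = 68/81 ≈ 0.8395.
#08c937 → (8, 201, 55); #78e0b4 → (120, 224, 180).
R = 8 + 0.8395 × (120 − 8) = 102.024 → 102
G = 201 + 0.8395 × (224 − 201) = 220.309 → 220
B = 55 + 0.8395 × (180 − 55) = 159.938 → 160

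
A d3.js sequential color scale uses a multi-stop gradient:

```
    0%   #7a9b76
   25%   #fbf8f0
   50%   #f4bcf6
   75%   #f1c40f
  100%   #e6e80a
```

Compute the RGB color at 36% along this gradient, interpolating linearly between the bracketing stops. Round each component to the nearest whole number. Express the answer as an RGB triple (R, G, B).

36% lies between the 25% and 50% stops, so the local fraction is t = (36 − 25)/(50 − 25) = 11/25 ≈ 0.44.
#fbf8f0 → (251, 248, 240); #f4bcf6 → (244, 188, 246).
R = 251 + 0.44 × (244 − 251) = 247.92 → 248
G = 248 + 0.44 × (188 − 248) = 221.6 → 222
B = 240 + 0.44 × (246 − 240) = 242.64 → 243

(248, 222, 243)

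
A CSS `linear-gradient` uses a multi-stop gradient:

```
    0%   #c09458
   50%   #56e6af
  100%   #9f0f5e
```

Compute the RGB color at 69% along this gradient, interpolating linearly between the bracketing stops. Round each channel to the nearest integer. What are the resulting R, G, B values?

(114, 148, 144)

69% lies between the 50% and 100% stops, so the local fraction is t = (69 − 50)/(100 − 50) = 19/50 ≈ 0.38.
#56e6af → (86, 230, 175); #9f0f5e → (159, 15, 94).
R = 86 + 0.38 × (159 − 86) = 113.74 → 114
G = 230 + 0.38 × (15 − 230) = 148.3 → 148
B = 175 + 0.38 × (94 − 175) = 144.22 → 144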